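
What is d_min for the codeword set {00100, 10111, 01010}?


Comparing all pairs, minimum distance: 3
Can detect 2 errors, correct 1 errors

3


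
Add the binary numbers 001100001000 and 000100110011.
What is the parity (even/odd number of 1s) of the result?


001100001000 = 776
000100110011 = 307
Sum = 1083 = 10000111011
1s count = 6

even parity (6 ones in 10000111011)


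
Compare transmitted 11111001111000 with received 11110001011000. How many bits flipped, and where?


XOR: 00001000100000

2 error(s) at position(s): 4, 8


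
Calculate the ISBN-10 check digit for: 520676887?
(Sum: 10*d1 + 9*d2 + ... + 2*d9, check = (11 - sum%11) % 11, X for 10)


Weighted sum: 252
252 mod 11 = 10

Check digit: 1


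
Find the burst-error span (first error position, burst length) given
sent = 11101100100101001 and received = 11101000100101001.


XOR: 00000100000000000

Burst at position 5, length 1


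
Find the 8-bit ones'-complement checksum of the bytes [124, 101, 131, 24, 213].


Sum = 593 mod 256 = 81
Complement = 174

174


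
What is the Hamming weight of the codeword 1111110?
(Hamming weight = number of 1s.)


Counting 1s in 1111110

6


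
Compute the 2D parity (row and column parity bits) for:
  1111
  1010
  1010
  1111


Row parities: 0000
Column parities: 0000

Row P: 0000, Col P: 0000, Corner: 0


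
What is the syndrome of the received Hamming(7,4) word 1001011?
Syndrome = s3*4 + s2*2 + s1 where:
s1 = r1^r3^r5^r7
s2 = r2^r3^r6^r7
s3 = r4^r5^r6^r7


s1=0, s2=0, s3=1

Syndrome = 4 (error at position 4)


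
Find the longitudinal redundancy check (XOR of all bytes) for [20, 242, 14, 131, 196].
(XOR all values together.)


XOR chain: 20 ^ 242 ^ 14 ^ 131 ^ 196 = 175

175


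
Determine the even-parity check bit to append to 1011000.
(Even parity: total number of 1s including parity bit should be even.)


Number of 1s in data: 3
Parity bit: 1

1


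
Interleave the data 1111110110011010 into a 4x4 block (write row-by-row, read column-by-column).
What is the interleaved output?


Matrix:
  1111
  1101
  1001
  1010
Read columns: 1111110010011110

1111110010011110


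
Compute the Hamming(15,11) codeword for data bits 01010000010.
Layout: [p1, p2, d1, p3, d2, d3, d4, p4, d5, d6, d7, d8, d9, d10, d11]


Parity bits: p1=0, p2=0, p3=1, p4=1

000110110000010


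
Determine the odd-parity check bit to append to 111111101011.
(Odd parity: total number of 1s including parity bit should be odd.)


Number of 1s in data: 10
Parity bit: 1

1


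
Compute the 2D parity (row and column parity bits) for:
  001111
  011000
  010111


Row parities: 000
Column parities: 000000

Row P: 000, Col P: 000000, Corner: 0


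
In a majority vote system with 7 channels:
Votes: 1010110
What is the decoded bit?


Ones: 4 out of 7
Threshold: 4

1 (4/7 voted 1)


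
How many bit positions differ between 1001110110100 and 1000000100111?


XOR: 0001110010011
Count of 1s: 6

6


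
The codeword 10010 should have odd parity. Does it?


Number of 1s: 2

No, parity error (2 ones)


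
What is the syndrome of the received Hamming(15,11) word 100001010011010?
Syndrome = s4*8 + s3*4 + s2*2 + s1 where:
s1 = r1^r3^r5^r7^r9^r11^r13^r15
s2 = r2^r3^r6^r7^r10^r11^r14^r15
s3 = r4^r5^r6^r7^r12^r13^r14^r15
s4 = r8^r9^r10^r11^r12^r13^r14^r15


s1=0, s2=1, s3=1, s4=0

Syndrome = 6 (error at position 6)


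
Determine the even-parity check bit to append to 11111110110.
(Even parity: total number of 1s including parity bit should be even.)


Number of 1s in data: 9
Parity bit: 1

1


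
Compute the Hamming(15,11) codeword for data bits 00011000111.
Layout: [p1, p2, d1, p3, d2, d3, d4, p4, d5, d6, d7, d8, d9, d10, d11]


Parity bits: p1=0, p2=1, p3=0, p4=0

010000101000111


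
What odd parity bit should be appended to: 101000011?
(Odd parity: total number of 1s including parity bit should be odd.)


Number of 1s in data: 4
Parity bit: 1

1


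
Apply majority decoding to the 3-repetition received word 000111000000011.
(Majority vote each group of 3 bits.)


Groups: 000, 111, 000, 000, 011
Majority votes: 01001

01001


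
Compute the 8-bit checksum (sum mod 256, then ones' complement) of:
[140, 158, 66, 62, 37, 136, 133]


Sum = 732 mod 256 = 220
Complement = 35

35


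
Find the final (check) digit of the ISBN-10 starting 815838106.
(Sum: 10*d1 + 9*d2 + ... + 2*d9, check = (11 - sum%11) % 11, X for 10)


Weighted sum: 259
259 mod 11 = 6

Check digit: 5


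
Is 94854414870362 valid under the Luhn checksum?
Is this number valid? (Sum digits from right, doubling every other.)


Luhn sum = 65
65 mod 10 = 5

Invalid (Luhn sum mod 10 = 5)


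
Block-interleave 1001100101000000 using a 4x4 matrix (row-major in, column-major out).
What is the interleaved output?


Matrix:
  1001
  1001
  0100
  0000
Read columns: 1100001000001100

1100001000001100


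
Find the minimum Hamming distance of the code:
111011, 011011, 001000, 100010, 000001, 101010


Comparing all pairs, minimum distance: 1
Can detect 0 errors, correct 0 errors

1


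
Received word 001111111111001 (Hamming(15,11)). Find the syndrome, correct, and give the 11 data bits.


Syndrome = 0: no error detected

Data: 11111111001 (no errors)


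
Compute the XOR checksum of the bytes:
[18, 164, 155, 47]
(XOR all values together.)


XOR chain: 18 ^ 164 ^ 155 ^ 47 = 2

2


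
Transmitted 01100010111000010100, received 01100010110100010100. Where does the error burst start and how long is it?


XOR: 00000000001100000000

Burst at position 10, length 2


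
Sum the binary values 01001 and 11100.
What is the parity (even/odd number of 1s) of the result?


01001 = 9
11100 = 28
Sum = 37 = 100101
1s count = 3

odd parity (3 ones in 100101)


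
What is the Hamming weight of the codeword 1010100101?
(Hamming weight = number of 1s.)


Counting 1s in 1010100101

5


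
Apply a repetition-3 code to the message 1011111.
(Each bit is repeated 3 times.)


Each bit -> 3 copies

111000111111111111111


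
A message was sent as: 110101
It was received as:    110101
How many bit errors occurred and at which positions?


XOR: 000000

0 errors (received matches sent)


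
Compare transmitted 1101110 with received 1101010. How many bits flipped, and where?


XOR: 0000100

1 error(s) at position(s): 4


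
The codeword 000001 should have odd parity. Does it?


Number of 1s: 1

Yes, parity is correct (1 ones)


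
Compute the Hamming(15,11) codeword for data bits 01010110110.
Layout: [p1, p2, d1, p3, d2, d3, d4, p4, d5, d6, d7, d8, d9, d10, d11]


Parity bits: p1=0, p2=0, p3=0, p4=0

000010100110110


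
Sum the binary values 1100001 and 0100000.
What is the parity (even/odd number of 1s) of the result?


1100001 = 97
0100000 = 32
Sum = 129 = 10000001
1s count = 2

even parity (2 ones in 10000001)


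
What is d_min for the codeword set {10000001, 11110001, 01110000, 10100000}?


Comparing all pairs, minimum distance: 2
Can detect 1 errors, correct 0 errors

2


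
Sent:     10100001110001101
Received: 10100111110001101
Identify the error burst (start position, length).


XOR: 00000110000000000

Burst at position 5, length 2


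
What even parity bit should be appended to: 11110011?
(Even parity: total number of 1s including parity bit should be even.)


Number of 1s in data: 6
Parity bit: 0

0


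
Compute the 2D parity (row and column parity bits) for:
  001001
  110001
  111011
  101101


Row parities: 0110
Column parities: 101110

Row P: 0110, Col P: 101110, Corner: 0


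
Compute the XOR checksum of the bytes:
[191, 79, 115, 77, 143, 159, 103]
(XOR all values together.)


XOR chain: 191 ^ 79 ^ 115 ^ 77 ^ 143 ^ 159 ^ 103 = 185

185


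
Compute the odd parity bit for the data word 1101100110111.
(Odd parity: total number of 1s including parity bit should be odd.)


Number of 1s in data: 9
Parity bit: 0

0


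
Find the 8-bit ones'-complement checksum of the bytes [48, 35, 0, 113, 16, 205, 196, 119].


Sum = 732 mod 256 = 220
Complement = 35

35


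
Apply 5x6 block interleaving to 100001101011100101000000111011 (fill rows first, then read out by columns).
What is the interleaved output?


Matrix:
  100001
  101011
  100101
  000000
  111011
Read columns: 111010000101001001000100111101

111010000101001001000100111101


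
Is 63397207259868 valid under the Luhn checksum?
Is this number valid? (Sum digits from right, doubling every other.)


Luhn sum = 72
72 mod 10 = 2

Invalid (Luhn sum mod 10 = 2)


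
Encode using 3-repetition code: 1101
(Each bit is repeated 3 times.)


Each bit -> 3 copies

111111000111


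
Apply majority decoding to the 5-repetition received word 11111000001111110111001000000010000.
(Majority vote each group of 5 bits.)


Groups: 11111, 00000, 11111, 10111, 00100, 00000, 10000
Majority votes: 1011000

1011000


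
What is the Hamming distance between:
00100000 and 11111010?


XOR: 11011010
Count of 1s: 5

5


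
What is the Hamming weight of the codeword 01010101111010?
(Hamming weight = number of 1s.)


Counting 1s in 01010101111010

8


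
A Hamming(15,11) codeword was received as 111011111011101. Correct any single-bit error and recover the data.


Syndrome = 0: no error detected

Data: 11111011101 (no errors)


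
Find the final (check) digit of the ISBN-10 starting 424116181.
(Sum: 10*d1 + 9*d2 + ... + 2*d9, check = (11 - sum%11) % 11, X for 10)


Weighted sum: 163
163 mod 11 = 9

Check digit: 2


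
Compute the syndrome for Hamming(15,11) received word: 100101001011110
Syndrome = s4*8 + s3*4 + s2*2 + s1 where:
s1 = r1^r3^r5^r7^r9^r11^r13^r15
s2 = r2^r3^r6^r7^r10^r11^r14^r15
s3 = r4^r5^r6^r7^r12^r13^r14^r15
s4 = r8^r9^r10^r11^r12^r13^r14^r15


s1=0, s2=1, s3=1, s4=1

Syndrome = 14 (error at position 14)


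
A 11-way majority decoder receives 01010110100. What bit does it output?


Ones: 5 out of 11
Threshold: 6

0 (5/11 voted 1)


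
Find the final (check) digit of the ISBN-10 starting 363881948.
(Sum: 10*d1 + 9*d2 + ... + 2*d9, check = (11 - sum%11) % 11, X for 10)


Weighted sum: 281
281 mod 11 = 6

Check digit: 5


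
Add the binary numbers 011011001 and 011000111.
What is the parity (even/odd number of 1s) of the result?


011011001 = 217
011000111 = 199
Sum = 416 = 110100000
1s count = 3

odd parity (3 ones in 110100000)


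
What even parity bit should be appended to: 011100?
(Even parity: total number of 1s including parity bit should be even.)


Number of 1s in data: 3
Parity bit: 1

1


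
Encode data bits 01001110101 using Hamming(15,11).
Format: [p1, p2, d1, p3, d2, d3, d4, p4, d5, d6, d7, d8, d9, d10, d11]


Parity bits: p1=1, p2=1, p3=1, p4=1

110110011110101


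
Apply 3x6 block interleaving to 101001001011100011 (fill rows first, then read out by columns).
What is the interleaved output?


Matrix:
  101001
  001011
  100011
Read columns: 101000110000011111

101000110000011111


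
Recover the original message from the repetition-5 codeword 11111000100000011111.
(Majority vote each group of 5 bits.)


Groups: 11111, 00010, 00000, 11111
Majority votes: 1001

1001


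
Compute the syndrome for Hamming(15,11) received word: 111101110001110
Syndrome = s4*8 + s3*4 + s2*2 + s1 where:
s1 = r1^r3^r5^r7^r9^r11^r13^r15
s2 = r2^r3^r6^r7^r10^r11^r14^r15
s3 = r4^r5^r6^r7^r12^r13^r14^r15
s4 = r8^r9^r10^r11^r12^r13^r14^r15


s1=0, s2=1, s3=0, s4=0

Syndrome = 2 (error at position 2)


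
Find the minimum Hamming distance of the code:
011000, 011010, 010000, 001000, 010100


Comparing all pairs, minimum distance: 1
Can detect 0 errors, correct 0 errors

1


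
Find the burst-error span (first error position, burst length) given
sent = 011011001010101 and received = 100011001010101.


XOR: 111000000000000

Burst at position 0, length 3


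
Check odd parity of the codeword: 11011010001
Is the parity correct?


Number of 1s: 6

No, parity error (6 ones)


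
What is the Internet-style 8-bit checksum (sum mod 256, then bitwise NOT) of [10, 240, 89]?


Sum = 339 mod 256 = 83
Complement = 172

172


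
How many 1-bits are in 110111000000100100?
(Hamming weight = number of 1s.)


Counting 1s in 110111000000100100

7


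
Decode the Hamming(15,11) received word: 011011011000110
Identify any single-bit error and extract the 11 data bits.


Syndrome = 0: no error detected

Data: 11101000110 (no errors)


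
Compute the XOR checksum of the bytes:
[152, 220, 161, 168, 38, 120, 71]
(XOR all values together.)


XOR chain: 152 ^ 220 ^ 161 ^ 168 ^ 38 ^ 120 ^ 71 = 84

84


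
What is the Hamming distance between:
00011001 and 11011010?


XOR: 11000011
Count of 1s: 4

4


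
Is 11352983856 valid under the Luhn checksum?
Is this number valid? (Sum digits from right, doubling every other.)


Luhn sum = 47
47 mod 10 = 7

Invalid (Luhn sum mod 10 = 7)


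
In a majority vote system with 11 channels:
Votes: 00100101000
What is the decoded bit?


Ones: 3 out of 11
Threshold: 6

0 (3/11 voted 1)


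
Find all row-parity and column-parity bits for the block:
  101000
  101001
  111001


Row parities: 010
Column parities: 111000

Row P: 010, Col P: 111000, Corner: 1


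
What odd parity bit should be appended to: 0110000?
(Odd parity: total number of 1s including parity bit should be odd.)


Number of 1s in data: 2
Parity bit: 1

1


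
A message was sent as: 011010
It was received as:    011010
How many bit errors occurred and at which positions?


XOR: 000000

0 errors (received matches sent)


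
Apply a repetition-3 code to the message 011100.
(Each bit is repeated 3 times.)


Each bit -> 3 copies

000111111111000000


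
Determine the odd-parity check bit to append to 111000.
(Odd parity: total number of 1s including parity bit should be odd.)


Number of 1s in data: 3
Parity bit: 0

0


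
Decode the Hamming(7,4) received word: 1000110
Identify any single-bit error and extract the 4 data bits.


Syndrome = 2: error at position 2

Data: 0110 (corrected bit 2)


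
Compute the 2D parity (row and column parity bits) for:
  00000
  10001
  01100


Row parities: 000
Column parities: 11101

Row P: 000, Col P: 11101, Corner: 0


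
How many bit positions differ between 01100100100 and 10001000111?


XOR: 11101100011
Count of 1s: 7

7


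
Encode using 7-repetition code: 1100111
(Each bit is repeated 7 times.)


Each bit -> 7 copies

1111111111111100000000000000111111111111111111111


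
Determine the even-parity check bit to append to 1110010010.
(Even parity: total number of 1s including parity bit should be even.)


Number of 1s in data: 5
Parity bit: 1

1


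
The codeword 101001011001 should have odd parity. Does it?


Number of 1s: 6

No, parity error (6 ones)


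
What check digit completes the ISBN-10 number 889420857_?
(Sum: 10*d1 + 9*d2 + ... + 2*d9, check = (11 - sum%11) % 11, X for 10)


Weighted sum: 325
325 mod 11 = 6

Check digit: 5


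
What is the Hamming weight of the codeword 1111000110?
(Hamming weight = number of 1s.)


Counting 1s in 1111000110

6


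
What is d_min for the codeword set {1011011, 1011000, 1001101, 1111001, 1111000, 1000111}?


Comparing all pairs, minimum distance: 1
Can detect 0 errors, correct 0 errors

1


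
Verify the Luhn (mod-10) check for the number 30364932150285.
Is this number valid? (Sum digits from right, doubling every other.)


Luhn sum = 64
64 mod 10 = 4

Invalid (Luhn sum mod 10 = 4)


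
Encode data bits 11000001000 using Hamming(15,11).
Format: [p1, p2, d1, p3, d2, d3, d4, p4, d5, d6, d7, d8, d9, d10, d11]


Parity bits: p1=0, p2=1, p3=0, p4=1

011010010001000


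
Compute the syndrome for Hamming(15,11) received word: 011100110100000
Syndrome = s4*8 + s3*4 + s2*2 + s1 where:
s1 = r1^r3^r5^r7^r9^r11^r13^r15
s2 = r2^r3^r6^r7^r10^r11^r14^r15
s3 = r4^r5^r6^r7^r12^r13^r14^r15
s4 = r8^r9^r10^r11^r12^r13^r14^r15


s1=0, s2=0, s3=0, s4=0

Syndrome = 0 (no error)


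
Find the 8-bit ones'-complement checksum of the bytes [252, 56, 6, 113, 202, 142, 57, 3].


Sum = 831 mod 256 = 63
Complement = 192

192


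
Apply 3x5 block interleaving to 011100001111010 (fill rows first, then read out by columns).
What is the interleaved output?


Matrix:
  01110
  00011
  11010
Read columns: 001101100111010

001101100111010


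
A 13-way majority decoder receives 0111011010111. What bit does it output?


Ones: 9 out of 13
Threshold: 7

1 (9/13 voted 1)


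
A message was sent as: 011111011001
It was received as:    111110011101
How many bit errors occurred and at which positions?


XOR: 100001000100

3 error(s) at position(s): 0, 5, 9


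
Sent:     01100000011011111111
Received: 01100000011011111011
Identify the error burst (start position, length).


XOR: 00000000000000000100

Burst at position 17, length 1


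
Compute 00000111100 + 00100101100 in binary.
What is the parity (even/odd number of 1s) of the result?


00000111100 = 60
00100101100 = 300
Sum = 360 = 101101000
1s count = 4

even parity (4 ones in 101101000)


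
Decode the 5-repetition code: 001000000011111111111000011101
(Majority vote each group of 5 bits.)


Groups: 00100, 00000, 11111, 11111, 10000, 11101
Majority votes: 001101

001101


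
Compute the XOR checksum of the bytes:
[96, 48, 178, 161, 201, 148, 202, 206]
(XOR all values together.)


XOR chain: 96 ^ 48 ^ 178 ^ 161 ^ 201 ^ 148 ^ 202 ^ 206 = 26

26


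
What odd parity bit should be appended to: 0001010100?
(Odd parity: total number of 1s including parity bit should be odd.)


Number of 1s in data: 3
Parity bit: 0

0


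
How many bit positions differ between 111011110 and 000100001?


XOR: 111111111
Count of 1s: 9

9


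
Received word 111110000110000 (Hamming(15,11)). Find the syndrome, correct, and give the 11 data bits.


Syndrome = 0: no error detected

Data: 11000110000 (no errors)


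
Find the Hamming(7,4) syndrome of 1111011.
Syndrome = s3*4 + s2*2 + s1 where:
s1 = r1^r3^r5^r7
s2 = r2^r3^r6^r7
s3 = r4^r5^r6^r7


s1=1, s2=0, s3=1

Syndrome = 5 (error at position 5)


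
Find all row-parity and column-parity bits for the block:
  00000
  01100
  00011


Row parities: 000
Column parities: 01111

Row P: 000, Col P: 01111, Corner: 0


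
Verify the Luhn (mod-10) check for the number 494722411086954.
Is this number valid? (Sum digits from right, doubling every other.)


Luhn sum = 60
60 mod 10 = 0

Valid (Luhn sum mod 10 = 0)


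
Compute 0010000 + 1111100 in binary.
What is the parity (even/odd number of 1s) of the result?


0010000 = 16
1111100 = 124
Sum = 140 = 10001100
1s count = 3

odd parity (3 ones in 10001100)


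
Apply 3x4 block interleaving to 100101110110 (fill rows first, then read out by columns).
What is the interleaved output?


Matrix:
  1001
  0111
  0110
Read columns: 100011011110

100011011110


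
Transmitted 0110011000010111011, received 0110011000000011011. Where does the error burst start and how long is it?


XOR: 0000000000010100000

Burst at position 11, length 3


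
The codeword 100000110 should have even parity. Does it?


Number of 1s: 3

No, parity error (3 ones)


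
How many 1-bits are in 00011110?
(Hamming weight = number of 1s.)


Counting 1s in 00011110

4


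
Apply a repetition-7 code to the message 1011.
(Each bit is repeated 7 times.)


Each bit -> 7 copies

1111111000000011111111111111


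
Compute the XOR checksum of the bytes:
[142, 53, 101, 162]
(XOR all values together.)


XOR chain: 142 ^ 53 ^ 101 ^ 162 = 124

124


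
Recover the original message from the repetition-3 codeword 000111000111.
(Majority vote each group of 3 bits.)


Groups: 000, 111, 000, 111
Majority votes: 0101

0101


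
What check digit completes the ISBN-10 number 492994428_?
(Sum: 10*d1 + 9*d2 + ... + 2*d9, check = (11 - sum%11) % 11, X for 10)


Weighted sum: 312
312 mod 11 = 4

Check digit: 7


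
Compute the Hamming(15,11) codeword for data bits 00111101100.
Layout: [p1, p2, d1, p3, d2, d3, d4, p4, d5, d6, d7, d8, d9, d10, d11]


Parity bits: p1=1, p2=1, p3=0, p4=0

110001101101100


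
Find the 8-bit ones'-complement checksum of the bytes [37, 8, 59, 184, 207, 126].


Sum = 621 mod 256 = 109
Complement = 146

146


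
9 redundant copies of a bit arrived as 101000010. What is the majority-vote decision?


Ones: 3 out of 9
Threshold: 5

0 (3/9 voted 1)


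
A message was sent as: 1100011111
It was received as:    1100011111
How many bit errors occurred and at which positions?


XOR: 0000000000

0 errors (received matches sent)


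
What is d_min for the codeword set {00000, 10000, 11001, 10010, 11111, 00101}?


Comparing all pairs, minimum distance: 1
Can detect 0 errors, correct 0 errors

1


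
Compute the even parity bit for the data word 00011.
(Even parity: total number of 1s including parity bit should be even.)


Number of 1s in data: 2
Parity bit: 0

0


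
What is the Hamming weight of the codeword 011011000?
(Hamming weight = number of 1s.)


Counting 1s in 011011000

4


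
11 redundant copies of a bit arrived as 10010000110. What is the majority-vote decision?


Ones: 4 out of 11
Threshold: 6

0 (4/11 voted 1)


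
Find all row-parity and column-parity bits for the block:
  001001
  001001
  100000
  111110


Row parities: 0011
Column parities: 011110

Row P: 0011, Col P: 011110, Corner: 0


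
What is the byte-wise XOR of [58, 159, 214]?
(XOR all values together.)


XOR chain: 58 ^ 159 ^ 214 = 115

115


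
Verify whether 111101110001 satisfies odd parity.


Number of 1s: 8

No, parity error (8 ones)


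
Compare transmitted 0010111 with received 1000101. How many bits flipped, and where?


XOR: 1010010

3 error(s) at position(s): 0, 2, 5


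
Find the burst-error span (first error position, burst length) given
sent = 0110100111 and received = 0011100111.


XOR: 0101000000

Burst at position 1, length 3


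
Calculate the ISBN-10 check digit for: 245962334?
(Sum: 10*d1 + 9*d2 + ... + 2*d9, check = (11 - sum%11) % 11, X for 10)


Weighted sum: 234
234 mod 11 = 3

Check digit: 8


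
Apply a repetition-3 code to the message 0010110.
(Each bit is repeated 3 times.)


Each bit -> 3 copies

000000111000111111000


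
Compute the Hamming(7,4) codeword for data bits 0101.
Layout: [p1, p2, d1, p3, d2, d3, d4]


Parity bits: p1=0, p2=1, p3=0

0100101


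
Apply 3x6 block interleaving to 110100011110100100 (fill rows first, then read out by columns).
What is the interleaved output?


Matrix:
  110100
  011110
  100100
Read columns: 101110010111010000

101110010111010000


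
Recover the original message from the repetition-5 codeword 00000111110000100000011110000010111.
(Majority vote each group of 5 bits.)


Groups: 00000, 11111, 00001, 00000, 01111, 00000, 10111
Majority votes: 0100101

0100101


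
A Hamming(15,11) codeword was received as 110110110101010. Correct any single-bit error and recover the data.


Syndrome = 5: error at position 5

Data: 00010101010 (corrected bit 5)


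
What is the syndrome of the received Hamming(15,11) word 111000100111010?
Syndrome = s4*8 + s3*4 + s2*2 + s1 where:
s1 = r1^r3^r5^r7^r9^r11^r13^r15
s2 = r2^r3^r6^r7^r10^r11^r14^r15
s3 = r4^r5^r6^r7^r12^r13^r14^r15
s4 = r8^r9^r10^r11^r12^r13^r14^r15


s1=0, s2=0, s3=1, s4=0

Syndrome = 4 (error at position 4)


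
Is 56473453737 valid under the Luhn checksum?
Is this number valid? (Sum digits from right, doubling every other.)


Luhn sum = 59
59 mod 10 = 9

Invalid (Luhn sum mod 10 = 9)


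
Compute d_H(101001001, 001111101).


XOR: 100110100
Count of 1s: 4

4


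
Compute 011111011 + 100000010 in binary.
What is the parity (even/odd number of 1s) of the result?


011111011 = 251
100000010 = 258
Sum = 509 = 111111101
1s count = 8

even parity (8 ones in 111111101)


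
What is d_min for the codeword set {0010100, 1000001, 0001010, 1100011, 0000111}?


Comparing all pairs, minimum distance: 2
Can detect 1 errors, correct 0 errors

2


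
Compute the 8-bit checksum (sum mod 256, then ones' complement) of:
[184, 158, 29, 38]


Sum = 409 mod 256 = 153
Complement = 102

102


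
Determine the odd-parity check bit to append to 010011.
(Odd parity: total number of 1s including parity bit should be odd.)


Number of 1s in data: 3
Parity bit: 0

0


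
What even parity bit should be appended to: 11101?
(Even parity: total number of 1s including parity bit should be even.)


Number of 1s in data: 4
Parity bit: 0

0


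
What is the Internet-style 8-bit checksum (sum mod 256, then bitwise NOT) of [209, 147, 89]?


Sum = 445 mod 256 = 189
Complement = 66

66


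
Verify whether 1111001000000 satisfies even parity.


Number of 1s: 5

No, parity error (5 ones)


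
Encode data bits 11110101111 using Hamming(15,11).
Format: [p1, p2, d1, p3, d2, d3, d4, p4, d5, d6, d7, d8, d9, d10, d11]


Parity bits: p1=1, p2=0, p3=1, p4=1

101111110101111


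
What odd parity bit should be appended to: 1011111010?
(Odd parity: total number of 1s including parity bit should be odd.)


Number of 1s in data: 7
Parity bit: 0

0


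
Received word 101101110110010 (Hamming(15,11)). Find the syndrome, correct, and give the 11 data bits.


Syndrome = 0: no error detected

Data: 10110110010 (no errors)


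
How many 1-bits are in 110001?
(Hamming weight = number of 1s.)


Counting 1s in 110001

3


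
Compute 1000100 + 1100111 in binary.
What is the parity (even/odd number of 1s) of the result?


1000100 = 68
1100111 = 103
Sum = 171 = 10101011
1s count = 5

odd parity (5 ones in 10101011)


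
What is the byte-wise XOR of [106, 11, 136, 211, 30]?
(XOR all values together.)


XOR chain: 106 ^ 11 ^ 136 ^ 211 ^ 30 = 36

36


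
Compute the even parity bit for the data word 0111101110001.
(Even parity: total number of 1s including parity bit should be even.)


Number of 1s in data: 8
Parity bit: 0

0


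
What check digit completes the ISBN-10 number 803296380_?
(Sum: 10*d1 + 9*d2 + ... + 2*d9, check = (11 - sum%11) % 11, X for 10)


Weighted sum: 238
238 mod 11 = 7

Check digit: 4


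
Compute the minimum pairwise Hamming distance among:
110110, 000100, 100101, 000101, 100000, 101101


Comparing all pairs, minimum distance: 1
Can detect 0 errors, correct 0 errors

1


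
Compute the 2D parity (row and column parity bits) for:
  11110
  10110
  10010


Row parities: 010
Column parities: 11010

Row P: 010, Col P: 11010, Corner: 1


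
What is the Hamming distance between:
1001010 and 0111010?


XOR: 1110000
Count of 1s: 3

3


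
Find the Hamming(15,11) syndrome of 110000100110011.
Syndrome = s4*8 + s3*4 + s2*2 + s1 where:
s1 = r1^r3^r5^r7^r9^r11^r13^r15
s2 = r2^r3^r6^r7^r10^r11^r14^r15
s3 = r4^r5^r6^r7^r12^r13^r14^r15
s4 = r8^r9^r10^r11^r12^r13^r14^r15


s1=0, s2=0, s3=1, s4=0

Syndrome = 4 (error at position 4)


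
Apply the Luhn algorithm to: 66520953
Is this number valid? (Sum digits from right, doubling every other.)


Luhn sum = 25
25 mod 10 = 5

Invalid (Luhn sum mod 10 = 5)


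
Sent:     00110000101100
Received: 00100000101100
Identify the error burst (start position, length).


XOR: 00010000000000

Burst at position 3, length 1


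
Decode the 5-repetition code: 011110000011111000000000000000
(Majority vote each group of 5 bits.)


Groups: 01111, 00000, 11111, 00000, 00000, 00000
Majority votes: 101000

101000


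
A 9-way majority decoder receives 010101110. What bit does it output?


Ones: 5 out of 9
Threshold: 5

1 (5/9 voted 1)


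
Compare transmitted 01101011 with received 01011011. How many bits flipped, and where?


XOR: 00110000

2 error(s) at position(s): 2, 3


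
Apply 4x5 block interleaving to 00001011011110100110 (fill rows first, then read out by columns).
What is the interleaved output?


Matrix:
  00001
  01101
  11101
  00110
Read columns: 00100110011100011110

00100110011100011110


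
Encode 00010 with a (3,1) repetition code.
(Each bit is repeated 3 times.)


Each bit -> 3 copies

000000000111000


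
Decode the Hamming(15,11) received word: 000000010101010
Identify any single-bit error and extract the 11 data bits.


Syndrome = 0: no error detected

Data: 00000101010 (no errors)


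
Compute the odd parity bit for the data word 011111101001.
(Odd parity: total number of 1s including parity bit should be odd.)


Number of 1s in data: 8
Parity bit: 1

1


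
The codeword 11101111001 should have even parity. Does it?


Number of 1s: 8

Yes, parity is correct (8 ones)


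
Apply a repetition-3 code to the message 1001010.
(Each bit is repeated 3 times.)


Each bit -> 3 copies

111000000111000111000


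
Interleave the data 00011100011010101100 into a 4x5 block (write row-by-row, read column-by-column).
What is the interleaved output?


Matrix:
  00011
  10001
  10101
  01100
Read columns: 01100001001110001110

01100001001110001110


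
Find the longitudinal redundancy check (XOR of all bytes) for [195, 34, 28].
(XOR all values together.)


XOR chain: 195 ^ 34 ^ 28 = 253

253


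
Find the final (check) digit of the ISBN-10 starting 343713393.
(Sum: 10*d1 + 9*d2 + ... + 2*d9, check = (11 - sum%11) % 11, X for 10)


Weighted sum: 205
205 mod 11 = 7

Check digit: 4


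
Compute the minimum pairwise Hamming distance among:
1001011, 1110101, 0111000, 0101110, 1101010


Comparing all pairs, minimum distance: 2
Can detect 1 errors, correct 0 errors

2


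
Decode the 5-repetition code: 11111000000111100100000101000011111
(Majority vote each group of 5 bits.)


Groups: 11111, 00000, 01111, 00100, 00010, 10000, 11111
Majority votes: 1010001

1010001


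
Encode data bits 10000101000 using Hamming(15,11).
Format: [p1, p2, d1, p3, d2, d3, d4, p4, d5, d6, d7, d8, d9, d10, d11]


Parity bits: p1=1, p2=0, p3=1, p4=0

101100000101000


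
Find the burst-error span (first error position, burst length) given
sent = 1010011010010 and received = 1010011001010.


XOR: 0000000011000

Burst at position 8, length 2


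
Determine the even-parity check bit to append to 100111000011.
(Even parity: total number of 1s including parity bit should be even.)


Number of 1s in data: 6
Parity bit: 0

0


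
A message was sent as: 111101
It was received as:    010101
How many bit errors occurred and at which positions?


XOR: 101000

2 error(s) at position(s): 0, 2


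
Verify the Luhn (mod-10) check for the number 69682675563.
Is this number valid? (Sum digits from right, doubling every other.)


Luhn sum = 52
52 mod 10 = 2

Invalid (Luhn sum mod 10 = 2)


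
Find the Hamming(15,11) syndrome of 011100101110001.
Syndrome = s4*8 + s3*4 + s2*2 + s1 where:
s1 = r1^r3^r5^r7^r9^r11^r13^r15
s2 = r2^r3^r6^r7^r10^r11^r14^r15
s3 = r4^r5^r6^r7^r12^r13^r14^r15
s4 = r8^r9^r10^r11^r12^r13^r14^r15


s1=1, s2=0, s3=1, s4=0

Syndrome = 5 (error at position 5)


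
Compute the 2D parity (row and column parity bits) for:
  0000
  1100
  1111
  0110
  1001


Row parities: 00000
Column parities: 1100

Row P: 00000, Col P: 1100, Corner: 0


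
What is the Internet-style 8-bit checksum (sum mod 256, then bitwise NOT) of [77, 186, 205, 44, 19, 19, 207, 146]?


Sum = 903 mod 256 = 135
Complement = 120

120


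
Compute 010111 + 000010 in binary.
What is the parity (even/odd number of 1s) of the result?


010111 = 23
000010 = 2
Sum = 25 = 11001
1s count = 3

odd parity (3 ones in 11001)


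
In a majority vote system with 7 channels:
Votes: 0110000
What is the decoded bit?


Ones: 2 out of 7
Threshold: 4

0 (2/7 voted 1)


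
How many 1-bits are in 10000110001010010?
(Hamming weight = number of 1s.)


Counting 1s in 10000110001010010

6


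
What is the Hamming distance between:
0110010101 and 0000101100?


XOR: 0110111001
Count of 1s: 6

6


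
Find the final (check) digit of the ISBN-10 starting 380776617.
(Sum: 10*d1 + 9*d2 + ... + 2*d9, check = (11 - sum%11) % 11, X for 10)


Weighted sum: 264
264 mod 11 = 0

Check digit: 0


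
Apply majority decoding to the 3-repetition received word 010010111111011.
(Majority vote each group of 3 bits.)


Groups: 010, 010, 111, 111, 011
Majority votes: 00111

00111


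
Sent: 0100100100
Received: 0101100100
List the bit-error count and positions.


XOR: 0001000000

1 error(s) at position(s): 3


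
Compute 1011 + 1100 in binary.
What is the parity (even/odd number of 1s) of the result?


1011 = 11
1100 = 12
Sum = 23 = 10111
1s count = 4

even parity (4 ones in 10111)


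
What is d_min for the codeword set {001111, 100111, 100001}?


Comparing all pairs, minimum distance: 2
Can detect 1 errors, correct 0 errors

2


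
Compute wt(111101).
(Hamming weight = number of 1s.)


Counting 1s in 111101

5


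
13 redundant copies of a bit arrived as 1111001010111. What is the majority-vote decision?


Ones: 9 out of 13
Threshold: 7

1 (9/13 voted 1)


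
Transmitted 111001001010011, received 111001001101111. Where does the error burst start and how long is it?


XOR: 000000000111100

Burst at position 9, length 4


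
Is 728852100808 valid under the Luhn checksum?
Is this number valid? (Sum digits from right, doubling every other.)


Luhn sum = 43
43 mod 10 = 3

Invalid (Luhn sum mod 10 = 3)


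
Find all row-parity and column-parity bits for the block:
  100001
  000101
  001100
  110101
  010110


Row parities: 00001
Column parities: 001011

Row P: 00001, Col P: 001011, Corner: 1


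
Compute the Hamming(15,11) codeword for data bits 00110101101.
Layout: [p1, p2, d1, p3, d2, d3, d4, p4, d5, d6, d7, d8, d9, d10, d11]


Parity bits: p1=1, p2=0, p3=1, p4=0

100101100101101


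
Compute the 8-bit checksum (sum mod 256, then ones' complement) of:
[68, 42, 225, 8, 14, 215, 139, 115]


Sum = 826 mod 256 = 58
Complement = 197

197


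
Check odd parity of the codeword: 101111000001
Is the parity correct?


Number of 1s: 6

No, parity error (6 ones)


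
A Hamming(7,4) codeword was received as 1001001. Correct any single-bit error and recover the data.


Syndrome = 2: error at position 2

Data: 0001 (corrected bit 2)


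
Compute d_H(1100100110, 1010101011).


XOR: 0110001101
Count of 1s: 5

5


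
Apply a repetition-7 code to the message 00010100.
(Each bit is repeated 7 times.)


Each bit -> 7 copies

00000000000000000000011111110000000111111100000000000000


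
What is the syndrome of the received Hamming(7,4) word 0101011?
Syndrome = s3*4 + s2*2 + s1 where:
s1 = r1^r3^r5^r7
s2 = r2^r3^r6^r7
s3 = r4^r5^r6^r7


s1=1, s2=1, s3=1

Syndrome = 7 (error at position 7)


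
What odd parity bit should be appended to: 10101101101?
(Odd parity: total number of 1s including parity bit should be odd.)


Number of 1s in data: 7
Parity bit: 0

0


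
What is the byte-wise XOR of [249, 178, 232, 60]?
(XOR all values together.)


XOR chain: 249 ^ 178 ^ 232 ^ 60 = 159

159


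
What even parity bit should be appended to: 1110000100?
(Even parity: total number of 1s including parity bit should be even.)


Number of 1s in data: 4
Parity bit: 0

0


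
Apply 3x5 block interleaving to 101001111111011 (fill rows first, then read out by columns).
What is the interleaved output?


Matrix:
  10100
  11111
  11011
Read columns: 111011110011011

111011110011011


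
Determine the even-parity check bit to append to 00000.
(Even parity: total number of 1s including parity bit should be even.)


Number of 1s in data: 0
Parity bit: 0

0


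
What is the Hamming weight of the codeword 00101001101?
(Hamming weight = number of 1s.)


Counting 1s in 00101001101

5


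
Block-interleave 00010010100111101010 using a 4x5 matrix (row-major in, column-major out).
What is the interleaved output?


Matrix:
  00010
  01010
  01111
  01010
Read columns: 00000111001011110010

00000111001011110010


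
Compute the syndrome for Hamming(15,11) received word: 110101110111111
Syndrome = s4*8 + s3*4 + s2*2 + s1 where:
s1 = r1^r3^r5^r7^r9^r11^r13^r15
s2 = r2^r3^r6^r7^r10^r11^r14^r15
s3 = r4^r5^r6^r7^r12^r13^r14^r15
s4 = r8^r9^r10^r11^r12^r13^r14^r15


s1=1, s2=1, s3=1, s4=1

Syndrome = 15 (error at position 15)


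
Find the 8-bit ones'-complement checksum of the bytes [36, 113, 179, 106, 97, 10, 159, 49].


Sum = 749 mod 256 = 237
Complement = 18

18


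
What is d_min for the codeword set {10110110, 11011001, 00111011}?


Comparing all pairs, minimum distance: 4
Can detect 3 errors, correct 1 errors

4


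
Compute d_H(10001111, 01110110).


XOR: 11111001
Count of 1s: 6

6


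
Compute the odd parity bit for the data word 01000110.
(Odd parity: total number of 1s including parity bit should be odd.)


Number of 1s in data: 3
Parity bit: 0

0


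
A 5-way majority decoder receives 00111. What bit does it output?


Ones: 3 out of 5
Threshold: 3

1 (3/5 voted 1)


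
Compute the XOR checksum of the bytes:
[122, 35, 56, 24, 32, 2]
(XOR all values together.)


XOR chain: 122 ^ 35 ^ 56 ^ 24 ^ 32 ^ 2 = 91

91


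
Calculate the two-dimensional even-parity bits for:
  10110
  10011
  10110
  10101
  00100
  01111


Row parities: 111110
Column parities: 01101

Row P: 111110, Col P: 01101, Corner: 1


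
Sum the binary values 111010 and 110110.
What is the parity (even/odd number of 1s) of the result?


111010 = 58
110110 = 54
Sum = 112 = 1110000
1s count = 3

odd parity (3 ones in 1110000)


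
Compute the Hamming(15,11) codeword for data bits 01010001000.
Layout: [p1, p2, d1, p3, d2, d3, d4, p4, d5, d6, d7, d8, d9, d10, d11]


Parity bits: p1=0, p2=1, p3=1, p4=1

010110110001000


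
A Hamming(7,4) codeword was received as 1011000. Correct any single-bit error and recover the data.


Syndrome = 6: error at position 6

Data: 1010 (corrected bit 6)


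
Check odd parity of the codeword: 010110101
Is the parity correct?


Number of 1s: 5

Yes, parity is correct (5 ones)


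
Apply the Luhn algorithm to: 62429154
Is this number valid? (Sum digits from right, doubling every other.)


Luhn sum = 30
30 mod 10 = 0

Valid (Luhn sum mod 10 = 0)


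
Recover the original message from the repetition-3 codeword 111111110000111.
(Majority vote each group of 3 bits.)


Groups: 111, 111, 110, 000, 111
Majority votes: 11101

11101


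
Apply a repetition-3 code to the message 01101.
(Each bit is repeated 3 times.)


Each bit -> 3 copies

000111111000111


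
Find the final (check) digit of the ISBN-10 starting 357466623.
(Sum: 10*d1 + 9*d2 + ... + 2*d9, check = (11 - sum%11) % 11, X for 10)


Weighted sum: 261
261 mod 11 = 8

Check digit: 3


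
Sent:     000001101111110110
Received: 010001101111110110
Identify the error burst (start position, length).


XOR: 010000000000000000

Burst at position 1, length 1


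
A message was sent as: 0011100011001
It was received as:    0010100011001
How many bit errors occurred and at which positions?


XOR: 0001000000000

1 error(s) at position(s): 3


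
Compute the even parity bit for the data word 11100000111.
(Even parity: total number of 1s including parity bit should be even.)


Number of 1s in data: 6
Parity bit: 0

0
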